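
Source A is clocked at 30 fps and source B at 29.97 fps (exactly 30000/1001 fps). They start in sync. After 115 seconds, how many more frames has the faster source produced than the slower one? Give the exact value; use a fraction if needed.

A emits 30 × 115 = 3450 frames; B emits 30000/1001 × 115 = 3450000/1001.
Difference = 3450/1001 frames (≈ 3.4466); B is behind A.

3450/1001 frames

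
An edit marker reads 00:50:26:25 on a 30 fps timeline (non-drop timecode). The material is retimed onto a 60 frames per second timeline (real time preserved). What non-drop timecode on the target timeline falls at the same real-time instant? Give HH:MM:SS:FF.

Source frame index: (0×3600 + 50×60 + 26) × 30 + 25 = 90805.
Real time: 90805 / (30) = 18161/6 s.
Target frame: (18161/6) × (60) = 181610.
At 60 labels/s: frame 181610 → 00:50:26:50.

00:50:26:50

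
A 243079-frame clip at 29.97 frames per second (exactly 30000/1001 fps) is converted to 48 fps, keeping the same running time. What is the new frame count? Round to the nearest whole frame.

389315 frames

Frames at target rate = 243079 × (48) / (30000/1001) = 243322079/625 ≈ 389315.326.
Nearest whole frame: 389315.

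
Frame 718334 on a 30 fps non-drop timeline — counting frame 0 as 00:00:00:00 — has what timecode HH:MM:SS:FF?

06:39:04:14

718334 ÷ 30 = 23944 full seconds, remainder 14 frames.
23944 s = 6 h 39 min 4 s.
Timecode: 06:39:04:14.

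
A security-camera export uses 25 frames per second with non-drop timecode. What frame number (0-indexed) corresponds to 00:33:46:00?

frame 50650

Total seconds to the label: (0 × 3600 + 33 × 60 + 46) = 2026.
Frame index = 2026 × 25 + 0 = 50650.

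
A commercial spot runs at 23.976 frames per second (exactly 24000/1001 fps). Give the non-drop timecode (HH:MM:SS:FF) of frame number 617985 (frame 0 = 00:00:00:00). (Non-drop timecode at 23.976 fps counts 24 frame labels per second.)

07:09:09:09

617985 ÷ 24 = 25749 full seconds, remainder 9 frames.
25749 s = 7 h 9 min 9 s.
Timecode: 07:09:09:09.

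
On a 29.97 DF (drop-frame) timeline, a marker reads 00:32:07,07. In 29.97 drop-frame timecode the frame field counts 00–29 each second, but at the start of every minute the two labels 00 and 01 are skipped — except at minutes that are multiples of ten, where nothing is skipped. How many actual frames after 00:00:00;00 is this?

As if non-drop at 30 labels/s: (0 × 3600 + 32 × 60 + 7) × 30 + 7 = 57817.
Minute boundaries passed: 32; those not divisible by 10: 32 − 3 = 29; dropped labels = 2 × 29 = 58.
Actual frame index = 57817 − 58 = 57759.

57759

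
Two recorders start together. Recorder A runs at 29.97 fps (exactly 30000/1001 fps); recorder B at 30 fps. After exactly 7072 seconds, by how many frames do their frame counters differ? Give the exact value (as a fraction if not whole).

A emits 30000/1001 × 7072 = 16320000/77 frames; B emits 30 × 7072 = 212160.
Difference = 16320/77 frames (≈ 211.9481); B is ahead of A.

16320/77 frames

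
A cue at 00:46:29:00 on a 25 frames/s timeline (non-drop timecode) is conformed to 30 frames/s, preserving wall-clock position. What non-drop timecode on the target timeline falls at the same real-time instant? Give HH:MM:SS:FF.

00:46:29:00

Source frame index: (0×3600 + 46×60 + 29) × 25 + 0 = 69725.
Real time: 69725 / (25) = 2789 s.
Target frame: (2789) × (30) = 83670.
At 30 labels/s: frame 83670 → 00:46:29:00.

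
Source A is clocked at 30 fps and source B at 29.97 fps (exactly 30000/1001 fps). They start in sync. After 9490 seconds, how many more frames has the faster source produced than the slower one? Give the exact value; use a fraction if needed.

21900/77 frames

A emits 30 × 9490 = 284700 frames; B emits 30000/1001 × 9490 = 21900000/77.
Difference = 21900/77 frames (≈ 284.4156); B is behind A.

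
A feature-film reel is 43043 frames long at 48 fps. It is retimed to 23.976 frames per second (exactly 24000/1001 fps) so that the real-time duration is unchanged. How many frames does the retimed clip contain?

Target frames = source frames × (target rate / source rate) = 43043 × (24000/1001)/(48) = 43043 × 500/1001 = 21500.

21500 frames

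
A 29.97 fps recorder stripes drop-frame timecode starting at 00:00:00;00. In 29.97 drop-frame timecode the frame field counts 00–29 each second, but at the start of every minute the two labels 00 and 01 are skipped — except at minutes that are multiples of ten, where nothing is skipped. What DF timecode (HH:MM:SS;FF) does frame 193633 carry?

Each 10-minute DF block holds 10 × 60 × 30 − 9 × 2 = 17982 frames. 193633 ÷ 17982 → 10 full blocks, remainder 13813.
Within the partial block the first minute is 1800 frames and each further minute 1798, so 7 further minute boundaries passed. Total skipped labels = 18 × 10 + 2 × 7 = 194.
Non-drop label index = 193633 + 194 = 193827; at 30 labels/s that is 01:47:40:27, i.e. DF 01:47:40;27.

01:47:40;27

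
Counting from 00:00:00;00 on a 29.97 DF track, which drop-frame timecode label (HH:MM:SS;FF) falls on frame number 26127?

00:14:31;23

Each 10-minute DF block holds 10 × 60 × 30 − 9 × 2 = 17982 frames. 26127 ÷ 17982 → 1 full block, remainder 8145.
Within the partial block the first minute is 1800 frames and each further minute 1798, so 4 further minute boundaries passed. Total skipped labels = 18 × 1 + 2 × 4 = 26.
Non-drop label index = 26127 + 26 = 26153; at 30 labels/s that is 00:14:31:23, i.e. DF 00:14:31;23.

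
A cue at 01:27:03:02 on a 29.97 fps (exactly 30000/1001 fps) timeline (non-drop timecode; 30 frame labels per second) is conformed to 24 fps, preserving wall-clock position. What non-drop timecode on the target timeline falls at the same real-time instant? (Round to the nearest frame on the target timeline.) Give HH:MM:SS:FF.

01:27:08:07

Source frame index: (1×3600 + 27×60 + 3) × 30 + 2 = 156692.
Real time: 156692 / (30000/1001) = 39212173/7500 s.
Target frame: (39212173/7500) × (24) = 78424346/625 ≈ 125478.954 → 125479.
At 24 labels/s: frame 125479 → 01:27:08:07.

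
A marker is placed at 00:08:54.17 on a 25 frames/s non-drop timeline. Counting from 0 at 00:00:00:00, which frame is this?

frame 13367

Total seconds to the label: (0 × 3600 + 8 × 60 + 54) = 534.
Frame index = 534 × 25 + 17 = 13367.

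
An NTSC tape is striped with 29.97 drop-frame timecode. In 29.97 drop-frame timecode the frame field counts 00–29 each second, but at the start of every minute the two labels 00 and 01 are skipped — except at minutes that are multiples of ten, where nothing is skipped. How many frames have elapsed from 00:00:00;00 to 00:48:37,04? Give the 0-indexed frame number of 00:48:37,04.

As if non-drop at 30 labels/s: (0 × 3600 + 48 × 60 + 37) × 30 + 4 = 87514.
Minute boundaries passed: 48; those not divisible by 10: 48 − 4 = 44; dropped labels = 2 × 44 = 88.
Actual frame index = 87514 − 88 = 87426.

87426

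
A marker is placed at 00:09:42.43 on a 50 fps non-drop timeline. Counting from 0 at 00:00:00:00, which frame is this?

frame 29143

Total seconds to the label: (0 × 3600 + 9 × 60 + 42) = 582.
Frame index = 582 × 50 + 43 = 29143.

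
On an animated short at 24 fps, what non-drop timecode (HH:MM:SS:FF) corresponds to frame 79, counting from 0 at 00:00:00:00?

00:00:03:07

79 ÷ 24 = 3 full seconds, remainder 7 frames.
3 s = 0 h 0 min 3 s.
Timecode: 00:00:03:07.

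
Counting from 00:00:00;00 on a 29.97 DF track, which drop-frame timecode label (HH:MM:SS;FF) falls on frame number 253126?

Ten DF minutes hold 17982 frames, so frame 253126 lies in block 14 (frames 251748–269729) with 1378 frames into that block.
The block's first minute is 1800 frames and the rest 1798 each; 1378 frames reaches minute 0, so 14 × 18 + 0 × 2 = 252 labels have been skipped so far.
Adding those back, label number 253126 + 252 = 253378 at 30 labels/s is 8445 s + 28 f = 2 h 20 min 45 s frame 28, i.e. 02:20:45;28.

02:20:45;28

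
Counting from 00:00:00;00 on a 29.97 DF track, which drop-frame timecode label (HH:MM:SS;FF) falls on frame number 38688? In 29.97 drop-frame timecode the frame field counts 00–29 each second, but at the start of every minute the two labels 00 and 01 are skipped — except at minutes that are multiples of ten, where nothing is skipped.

00:21:30;26

Each 10-minute DF block holds 10 × 60 × 30 − 9 × 2 = 17982 frames. 38688 ÷ 17982 → 2 full blocks, remainder 2724.
Within the partial block the first minute is 1800 frames and each further minute 1798, so 1 further minute boundary passed. Total skipped labels = 18 × 2 + 2 × 1 = 38.
Non-drop label index = 38688 + 38 = 38726; at 30 labels/s that is 00:21:30:26, i.e. DF 00:21:30;26.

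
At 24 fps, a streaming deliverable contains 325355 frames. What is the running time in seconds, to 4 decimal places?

13556.4583 seconds

Running time = 325355 × 1/24 = 325355/24 s ≈ 13556.4583 s.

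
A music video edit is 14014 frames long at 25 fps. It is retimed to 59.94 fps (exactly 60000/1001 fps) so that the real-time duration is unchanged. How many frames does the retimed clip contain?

33600 frames

Target frames = source frames × (target rate / source rate) = 14014 × (60000/1001)/(25) = 14014 × 2400/1001 = 33600.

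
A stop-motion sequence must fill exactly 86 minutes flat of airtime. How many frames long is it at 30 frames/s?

86 min = 5160 s.
Frames = 5160 × 30 = 154800.

154800 frames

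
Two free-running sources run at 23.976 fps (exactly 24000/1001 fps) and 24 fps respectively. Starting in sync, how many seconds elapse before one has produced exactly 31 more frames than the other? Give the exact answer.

31031/24 seconds

The gap grows by |24 − 24000/1001| = 24/1001 frames per second.
Time for a 31-frame gap: 31 ÷ (24/1001) = 31031/24 s.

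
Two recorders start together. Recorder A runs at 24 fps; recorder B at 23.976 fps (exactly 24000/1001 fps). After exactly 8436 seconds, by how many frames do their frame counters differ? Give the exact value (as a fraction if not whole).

202464/1001 frames

A emits 24 × 8436 = 202464 frames; B emits 24000/1001 × 8436 = 202464000/1001.
Difference = 202464/1001 frames (≈ 202.2617); B is behind A.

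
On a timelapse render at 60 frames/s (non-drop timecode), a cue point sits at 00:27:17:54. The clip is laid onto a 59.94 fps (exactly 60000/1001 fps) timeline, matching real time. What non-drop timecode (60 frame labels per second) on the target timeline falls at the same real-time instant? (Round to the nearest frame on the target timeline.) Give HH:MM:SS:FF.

Source frame index: (0×3600 + 27×60 + 17) × 60 + 54 = 98274.
Real time: 98274 / (60) = 16379/10 s.
Target frame: (16379/10) × (60000/1001) = 8934000/91 ≈ 98175.824 → 98176.
At 60 labels/s: frame 98176 → 00:27:16:16.

00:27:16:16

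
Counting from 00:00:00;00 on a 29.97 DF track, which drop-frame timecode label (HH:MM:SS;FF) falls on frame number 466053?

Ten DF minutes hold 17982 frames, so frame 466053 lies in block 25 (frames 449550–467531) with 16503 frames into that block.
The block's first minute is 1800 frames and the rest 1798 each; 16503 frames reaches minute 9, so 25 × 18 + 9 × 2 = 468 labels have been skipped so far.
Adding those back, label number 466053 + 468 = 466521 at 30 labels/s is 15550 s + 21 f = 4 h 19 min 10 s frame 21, i.e. 04:19:10;21.

04:19:10;21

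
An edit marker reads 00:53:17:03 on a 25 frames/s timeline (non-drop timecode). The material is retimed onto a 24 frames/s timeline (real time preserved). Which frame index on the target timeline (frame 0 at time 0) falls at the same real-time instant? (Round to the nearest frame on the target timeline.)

frame 76731

Source frame index: (0×3600 + 53×60 + 17) × 25 + 3 = 79928.
Real time: 79928 / (25) = 79928/25 s.
Target frame: (79928/25) × (24) = 1918272/25 ≈ 76730.880 → 76731.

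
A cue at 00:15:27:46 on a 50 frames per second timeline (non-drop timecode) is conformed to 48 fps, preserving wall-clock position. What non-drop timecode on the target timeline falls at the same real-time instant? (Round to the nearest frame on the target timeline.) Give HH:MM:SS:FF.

00:15:27:44

Source frame index: (0×3600 + 15×60 + 27) × 50 + 46 = 46396.
Real time: 46396 / (50) = 23198/25 s.
Target frame: (23198/25) × (48) = 1113504/25 ≈ 44540.160 → 44540.
At 48 labels/s: frame 44540 → 00:15:27:44.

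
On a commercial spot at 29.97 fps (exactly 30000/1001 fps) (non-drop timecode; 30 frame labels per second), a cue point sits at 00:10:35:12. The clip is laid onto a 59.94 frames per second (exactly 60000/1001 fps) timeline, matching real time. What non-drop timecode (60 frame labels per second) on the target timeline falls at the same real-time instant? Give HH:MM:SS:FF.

Source frame index: (0×3600 + 10×60 + 35) × 30 + 12 = 19062.
Real time: 19062 / (30000/1001) = 3180177/5000 s.
Target frame: (3180177/5000) × (60000/1001) = 38124.
At 60 labels/s: frame 38124 → 00:10:35:24.

00:10:35:24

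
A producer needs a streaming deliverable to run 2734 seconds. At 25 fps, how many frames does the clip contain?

Frames = 2734 × 25 = 68350.

68350 frames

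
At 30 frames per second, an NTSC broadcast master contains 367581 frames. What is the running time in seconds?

12252.7 seconds

Running time = 367581 / (30) = 12252.7 s.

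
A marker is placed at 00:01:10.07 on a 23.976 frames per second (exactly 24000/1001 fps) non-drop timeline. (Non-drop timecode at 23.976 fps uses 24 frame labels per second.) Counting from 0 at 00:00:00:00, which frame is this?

1687

Total seconds to the label: (0 × 3600 + 1 × 60 + 10) = 70.
Frame index = 70 × 24 + 7 = 1687.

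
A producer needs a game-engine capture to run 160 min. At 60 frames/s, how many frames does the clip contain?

160 min = 9600 s.
Frames = 9600 × 60 = 576000.

576000 frames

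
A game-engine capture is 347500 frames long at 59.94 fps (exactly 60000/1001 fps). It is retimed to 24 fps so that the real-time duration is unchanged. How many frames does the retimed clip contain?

Target frames = source frames × (target rate / source rate) = 347500 × (24)/(60000/1001) = 347500 × 1001/2500 = 139139.

139139 frames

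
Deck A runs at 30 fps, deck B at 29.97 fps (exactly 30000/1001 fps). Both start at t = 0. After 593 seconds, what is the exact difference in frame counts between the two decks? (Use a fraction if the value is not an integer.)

17790/1001 frames

A emits 30 × 593 = 17790 frames; B emits 30000/1001 × 593 = 17790000/1001.
Difference = 17790/1001 frames (≈ 17.7722); B is behind A.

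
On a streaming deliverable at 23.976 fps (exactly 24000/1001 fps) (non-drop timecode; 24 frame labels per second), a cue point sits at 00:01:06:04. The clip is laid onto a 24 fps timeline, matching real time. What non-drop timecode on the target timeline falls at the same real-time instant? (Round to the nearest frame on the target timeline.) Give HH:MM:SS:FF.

00:01:06:06

Source frame index: (0×3600 + 1×60 + 6) × 24 + 4 = 1588.
Real time: 1588 / (24000/1001) = 397397/6000 s.
Target frame: (397397/6000) × (24) = 397397/250 ≈ 1589.588 → 1590.
At 24 labels/s: frame 1590 → 00:01:06:06.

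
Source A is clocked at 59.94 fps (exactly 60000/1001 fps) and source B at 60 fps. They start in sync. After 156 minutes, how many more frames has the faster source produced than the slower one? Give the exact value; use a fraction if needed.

43200/77 frames

156 min = 9360 s.
A emits 60000/1001 × 9360 = 43200000/77 frames; B emits 60 × 9360 = 561600.
Difference = 43200/77 frames (≈ 561.0390); B is ahead of A.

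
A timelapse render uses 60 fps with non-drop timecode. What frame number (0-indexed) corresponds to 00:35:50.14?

129014

Total seconds to the label: (0 × 3600 + 35 × 60 + 50) = 2150.
Frame index = 2150 × 60 + 14 = 129014.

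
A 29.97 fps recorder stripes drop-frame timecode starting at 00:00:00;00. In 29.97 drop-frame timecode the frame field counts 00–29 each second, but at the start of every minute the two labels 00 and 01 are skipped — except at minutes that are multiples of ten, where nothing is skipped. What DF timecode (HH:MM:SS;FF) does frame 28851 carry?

Each 10-minute DF block holds 10 × 60 × 30 − 9 × 2 = 17982 frames. 28851 ÷ 17982 → 1 full block, remainder 10869.
Within the partial block the first minute is 1800 frames and each further minute 1798, so 6 further minute boundaries passed. Total skipped labels = 18 × 1 + 2 × 6 = 30.
Non-drop label index = 28851 + 30 = 28881; at 30 labels/s that is 00:16:02:21, i.e. DF 00:16:02;21.

00:16:02;21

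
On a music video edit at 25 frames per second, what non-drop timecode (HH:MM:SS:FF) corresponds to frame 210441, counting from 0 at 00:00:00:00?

02:20:17:16

210441 ÷ 25 = 8417 full seconds, remainder 16 frames.
8417 s = 2 h 20 min 17 s.
Timecode: 02:20:17:16.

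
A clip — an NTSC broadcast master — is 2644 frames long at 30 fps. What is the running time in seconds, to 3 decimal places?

88.133 seconds

Running time = 2644 × 1/30 = 1322/15 s ≈ 88.133 s.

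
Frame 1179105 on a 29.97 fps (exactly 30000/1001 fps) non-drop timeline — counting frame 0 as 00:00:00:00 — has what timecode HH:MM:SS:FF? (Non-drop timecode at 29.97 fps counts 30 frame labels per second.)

1179105 ÷ 30 = 39303 full seconds, remainder 15 frames.
39303 s = 10 h 55 min 3 s.
Timecode: 10:55:03:15.

10:55:03:15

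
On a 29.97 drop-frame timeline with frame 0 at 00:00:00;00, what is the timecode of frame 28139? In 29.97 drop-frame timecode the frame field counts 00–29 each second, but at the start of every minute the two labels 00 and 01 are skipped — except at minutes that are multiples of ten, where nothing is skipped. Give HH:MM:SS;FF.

Ten DF minutes hold 17982 frames, so frame 28139 lies in block 1 (frames 17982–35963) with 10157 frames into that block.
The block's first minute is 1800 frames and the rest 1798 each; 10157 frames reaches minute 5, so 1 × 18 + 5 × 2 = 28 labels have been skipped so far.
Adding those back, label number 28139 + 28 = 28167 at 30 labels/s is 938 s + 27 f = 0 h 15 min 38 s frame 27, i.e. 00:15:38;27.

00:15:38;27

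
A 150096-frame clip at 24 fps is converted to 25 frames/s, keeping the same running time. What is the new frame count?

Target frames = source frames × (target rate / source rate) = 150096 × (25)/(24) = 150096 × 25/24 = 156350.

156350 frames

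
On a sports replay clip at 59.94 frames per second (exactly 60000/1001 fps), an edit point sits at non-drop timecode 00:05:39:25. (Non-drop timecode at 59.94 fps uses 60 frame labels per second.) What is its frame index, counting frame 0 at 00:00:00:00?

Total seconds to the label: (0 × 3600 + 5 × 60 + 39) = 339.
Frame index = 339 × 60 + 25 = 20365.

20365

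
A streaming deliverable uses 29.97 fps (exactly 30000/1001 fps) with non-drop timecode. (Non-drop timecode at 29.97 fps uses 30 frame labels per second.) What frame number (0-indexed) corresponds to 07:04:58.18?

frame 764958

Total seconds to the label: (7 × 3600 + 4 × 60 + 58) = 25498.
Frame index = 25498 × 30 + 18 = 764958.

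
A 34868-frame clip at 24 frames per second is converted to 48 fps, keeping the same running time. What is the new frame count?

Target frames = source frames × (target rate / source rate) = 34868 × (48)/(24) = 34868 × 2 = 69736.

69736 frames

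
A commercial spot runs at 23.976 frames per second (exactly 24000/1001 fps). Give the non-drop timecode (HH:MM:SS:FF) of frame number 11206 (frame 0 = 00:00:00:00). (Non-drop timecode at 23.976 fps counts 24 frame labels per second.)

11206 ÷ 24 = 466 full seconds, remainder 22 frames.
466 s = 0 h 7 min 46 s.
Timecode: 00:07:46:22.

00:07:46:22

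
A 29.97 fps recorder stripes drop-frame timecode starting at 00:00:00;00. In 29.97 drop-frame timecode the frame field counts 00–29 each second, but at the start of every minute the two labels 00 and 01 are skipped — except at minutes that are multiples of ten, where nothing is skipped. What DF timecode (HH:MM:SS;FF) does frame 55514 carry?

Each 10-minute DF block holds 10 × 60 × 30 − 9 × 2 = 17982 frames. 55514 ÷ 17982 → 3 full blocks, remainder 1568.
Within the partial block the first minute is 1800 frames and each further minute 1798, so 0 further minute boundaries passed. Total skipped labels = 18 × 3 + 2 × 0 = 54.
Non-drop label index = 55514 + 54 = 55568; at 30 labels/s that is 00:30:52:08, i.e. DF 00:30:52;08.

00:30:52;08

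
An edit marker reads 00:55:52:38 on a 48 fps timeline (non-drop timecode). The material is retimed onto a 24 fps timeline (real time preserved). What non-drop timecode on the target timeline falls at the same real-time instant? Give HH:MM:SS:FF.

Source frame index: (0×3600 + 55×60 + 52) × 48 + 38 = 160934.
Real time: 160934 / (48) = 80467/24 s.
Target frame: (80467/24) × (24) = 80467.
At 24 labels/s: frame 80467 → 00:55:52:19.

00:55:52:19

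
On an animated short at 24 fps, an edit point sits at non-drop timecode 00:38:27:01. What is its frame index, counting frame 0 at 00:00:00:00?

frame 55369

Total seconds to the label: (0 × 3600 + 38 × 60 + 27) = 2307.
Frame index = 2307 × 24 + 1 = 55369.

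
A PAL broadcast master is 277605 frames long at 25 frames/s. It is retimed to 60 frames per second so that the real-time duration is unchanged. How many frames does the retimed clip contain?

Target frames = source frames × (target rate / source rate) = 277605 × (60)/(25) = 277605 × 12/5 = 666252.

666252 frames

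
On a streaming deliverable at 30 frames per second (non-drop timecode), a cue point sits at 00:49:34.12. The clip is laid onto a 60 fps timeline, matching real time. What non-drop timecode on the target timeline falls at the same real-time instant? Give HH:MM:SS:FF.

00:49:34:24

Source frame index: (0×3600 + 49×60 + 34) × 30 + 12 = 89232.
Real time: 89232 / (30) = 14872/5 s.
Target frame: (14872/5) × (60) = 178464.
At 60 labels/s: frame 178464 → 00:49:34:24.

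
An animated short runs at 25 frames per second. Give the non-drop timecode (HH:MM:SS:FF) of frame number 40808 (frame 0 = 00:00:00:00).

40808 ÷ 25 = 1632 full seconds, remainder 8 frames.
1632 s = 0 h 27 min 12 s.
Timecode: 00:27:12:08.

00:27:12:08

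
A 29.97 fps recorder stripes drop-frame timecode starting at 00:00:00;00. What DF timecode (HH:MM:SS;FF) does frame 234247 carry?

02:10:16;01

Each 10-minute DF block holds 10 × 60 × 30 − 9 × 2 = 17982 frames. 234247 ÷ 17982 → 13 full blocks, remainder 481.
Within the partial block the first minute is 1800 frames and each further minute 1798, so 0 further minute boundaries passed. Total skipped labels = 18 × 13 + 2 × 0 = 234.
Non-drop label index = 234247 + 234 = 234481; at 30 labels/s that is 02:10:16:01, i.e. DF 02:10:16;01.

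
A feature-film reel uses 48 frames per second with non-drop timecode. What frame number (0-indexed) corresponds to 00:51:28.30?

Total seconds to the label: (0 × 3600 + 51 × 60 + 28) = 3088.
Frame index = 3088 × 48 + 30 = 148254.

frame 148254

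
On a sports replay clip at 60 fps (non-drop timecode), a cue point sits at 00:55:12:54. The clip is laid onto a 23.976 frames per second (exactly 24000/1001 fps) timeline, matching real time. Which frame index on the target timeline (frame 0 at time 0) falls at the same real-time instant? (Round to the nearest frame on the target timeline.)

frame 79430

Source frame index: (0×3600 + 55×60 + 12) × 60 + 54 = 198774.
Real time: 198774 / (60) = 33129/10 s.
Target frame: (33129/10) × (24000/1001) = 79509600/1001 ≈ 79430.170 → 79430.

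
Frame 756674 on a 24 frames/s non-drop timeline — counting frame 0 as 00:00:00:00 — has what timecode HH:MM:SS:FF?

756674 ÷ 24 = 31528 full seconds, remainder 2 frames.
31528 s = 8 h 45 min 28 s.
Timecode: 08:45:28:02.

08:45:28:02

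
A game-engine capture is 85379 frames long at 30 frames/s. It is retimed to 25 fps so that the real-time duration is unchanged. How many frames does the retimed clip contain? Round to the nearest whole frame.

71149 frames

Frames at target rate = 85379 × (25) / (30) = 426895/6 ≈ 71149.167.
Nearest whole frame: 71149.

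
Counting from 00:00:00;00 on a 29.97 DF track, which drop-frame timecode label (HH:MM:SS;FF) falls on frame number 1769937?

16:24:16;29

Ten DF minutes hold 17982 frames, so frame 1769937 lies in block 98 (frames 1762236–1780217) with 7701 frames into that block.
The block's first minute is 1800 frames and the rest 1798 each; 7701 frames reaches minute 4, so 98 × 18 + 4 × 2 = 1772 labels have been skipped so far.
Adding those back, label number 1769937 + 1772 = 1771709 at 30 labels/s is 59056 s + 29 f = 16 h 24 min 16 s frame 29, i.e. 16:24:16;29.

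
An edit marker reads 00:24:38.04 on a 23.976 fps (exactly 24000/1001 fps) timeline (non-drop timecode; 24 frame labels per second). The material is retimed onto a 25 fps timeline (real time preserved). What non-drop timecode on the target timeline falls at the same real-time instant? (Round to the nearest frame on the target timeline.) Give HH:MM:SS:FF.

00:24:39:16

Source frame index: (0×3600 + 24×60 + 38) × 24 + 4 = 35476.
Real time: 35476 / (24000/1001) = 8877869/6000 s.
Target frame: (8877869/6000) × (25) = 8877869/240 ≈ 36991.121 → 36991.
At 25 labels/s: frame 36991 → 00:24:39:16.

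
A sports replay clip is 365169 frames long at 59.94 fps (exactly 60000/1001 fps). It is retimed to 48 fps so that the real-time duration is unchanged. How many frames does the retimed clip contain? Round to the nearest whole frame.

292427 frames

Frames at target rate = 365169 × (48) / (60000/1001) = 365534169/1250 ≈ 292427.335.
Nearest whole frame: 292427.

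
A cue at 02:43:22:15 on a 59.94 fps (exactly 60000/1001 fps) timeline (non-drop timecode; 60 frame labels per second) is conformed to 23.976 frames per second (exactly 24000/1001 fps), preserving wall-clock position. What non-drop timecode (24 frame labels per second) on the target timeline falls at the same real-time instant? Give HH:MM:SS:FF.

Source frame index: (2×3600 + 43×60 + 22) × 60 + 15 = 588135.
Real time: 588135 / (60000/1001) = 39248209/4000 s.
Target frame: (39248209/4000) × (24000/1001) = 235254.
At 24 labels/s: frame 235254 → 02:43:22:06.

02:43:22:06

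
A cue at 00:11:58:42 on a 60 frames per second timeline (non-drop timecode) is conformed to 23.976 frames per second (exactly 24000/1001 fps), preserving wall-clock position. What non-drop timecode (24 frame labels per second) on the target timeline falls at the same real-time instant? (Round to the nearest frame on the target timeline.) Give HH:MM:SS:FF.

00:11:58:00

Source frame index: (0×3600 + 11×60 + 58) × 60 + 42 = 43122.
Real time: 43122 / (60) = 7187/10 s.
Target frame: (7187/10) × (24000/1001) = 17248800/1001 ≈ 17231.568 → 17232.
At 24 labels/s: frame 17232 → 00:11:58:00.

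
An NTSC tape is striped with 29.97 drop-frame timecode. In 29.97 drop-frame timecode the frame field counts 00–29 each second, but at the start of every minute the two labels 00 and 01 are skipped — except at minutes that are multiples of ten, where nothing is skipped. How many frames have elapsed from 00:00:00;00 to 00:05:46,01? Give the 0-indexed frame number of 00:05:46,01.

As if non-drop at 30 labels/s: (0 × 3600 + 5 × 60 + 46) × 30 + 1 = 10381.
Minute boundaries passed: 5; those not divisible by 10: 5 − 0 = 5; dropped labels = 2 × 5 = 10.
Actual frame index = 10381 − 10 = 10371.

10371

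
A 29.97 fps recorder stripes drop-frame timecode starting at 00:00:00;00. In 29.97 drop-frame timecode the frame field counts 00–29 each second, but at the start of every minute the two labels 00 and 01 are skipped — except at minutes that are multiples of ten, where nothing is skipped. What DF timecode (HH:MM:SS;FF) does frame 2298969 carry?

Each 10-minute DF block holds 10 × 60 × 30 − 9 × 2 = 17982 frames. 2298969 ÷ 17982 → 127 full blocks, remainder 15255.
Within the partial block the first minute is 1800 frames and each further minute 1798, so 8 further minute boundaries passed. Total skipped labels = 18 × 127 + 2 × 8 = 2302.
Non-drop label index = 2298969 + 2302 = 2301271; at 30 labels/s that is 21:18:29:01, i.e. DF 21:18:29;01.

21:18:29;01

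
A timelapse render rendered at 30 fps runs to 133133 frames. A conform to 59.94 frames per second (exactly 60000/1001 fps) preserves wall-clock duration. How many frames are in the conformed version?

266000 frames

Target frames = source frames × (target rate / source rate) = 133133 × (60000/1001)/(30) = 133133 × 2000/1001 = 266000.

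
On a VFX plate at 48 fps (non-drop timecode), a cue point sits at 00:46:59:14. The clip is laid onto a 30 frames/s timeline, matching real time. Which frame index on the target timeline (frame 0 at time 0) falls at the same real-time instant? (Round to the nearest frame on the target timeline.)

Source frame index: (0×3600 + 46×60 + 59) × 48 + 14 = 135326.
Real time: 135326 / (48) = 67663/24 s.
Target frame: (67663/24) × (30) = 338315/4 ≈ 84578.750 → 84579.

frame 84579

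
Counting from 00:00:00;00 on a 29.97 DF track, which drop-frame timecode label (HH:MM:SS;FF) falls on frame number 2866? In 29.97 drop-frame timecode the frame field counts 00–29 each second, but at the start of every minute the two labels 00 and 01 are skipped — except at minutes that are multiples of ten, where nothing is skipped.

00:01:35;18

Each 10-minute DF block holds 10 × 60 × 30 − 9 × 2 = 17982 frames. 2866 ÷ 17982 → 0 full blocks, remainder 2866.
Within the partial block the first minute is 1800 frames and each further minute 1798, so 1 further minute boundary passed. Total skipped labels = 18 × 0 + 2 × 1 = 2.
Non-drop label index = 2866 + 2 = 2868; at 30 labels/s that is 00:01:35:18, i.e. DF 00:01:35;18.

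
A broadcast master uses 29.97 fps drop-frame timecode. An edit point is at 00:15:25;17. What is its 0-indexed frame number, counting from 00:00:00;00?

As if non-drop at 30 labels/s: (0 × 3600 + 15 × 60 + 25) × 30 + 17 = 27767.
Minute boundaries passed: 15; those not divisible by 10: 15 − 1 = 14; dropped labels = 2 × 14 = 28.
Actual frame index = 27767 − 28 = 27739.

27739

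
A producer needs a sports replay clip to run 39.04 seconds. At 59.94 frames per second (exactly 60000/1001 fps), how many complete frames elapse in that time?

2340 frames

Frames = 39.04 × 60000/1001 = 2342400/1001 ≈ 2340.0599.
Complete frames: 2340.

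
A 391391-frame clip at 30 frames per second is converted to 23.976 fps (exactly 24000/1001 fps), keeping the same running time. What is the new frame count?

312800 frames

Target frames = source frames × (target rate / source rate) = 391391 × (24000/1001)/(30) = 391391 × 800/1001 = 312800.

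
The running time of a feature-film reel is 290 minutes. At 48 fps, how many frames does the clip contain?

835200 frames

290 min = 17400 s.
Frames = 17400 × 48 = 835200.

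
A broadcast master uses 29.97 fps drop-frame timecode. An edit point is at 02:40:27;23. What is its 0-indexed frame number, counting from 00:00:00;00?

Complete 10-minute blocks: 16, each 17982 frames → 287712.
Remaining 0 whole minutes in the current block: 0 frames.
Within the current minute: 27 × 30 + 23 = 833. Total = 287712 + 0 + 833 = 288545.

288545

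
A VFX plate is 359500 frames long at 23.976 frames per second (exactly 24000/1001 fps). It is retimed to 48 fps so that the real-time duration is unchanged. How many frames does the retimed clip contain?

719719 frames

Target frames = source frames × (target rate / source rate) = 359500 × (48)/(24000/1001) = 359500 × 1001/500 = 719719.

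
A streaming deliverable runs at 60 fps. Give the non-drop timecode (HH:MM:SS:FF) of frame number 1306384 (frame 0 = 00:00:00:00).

1306384 ÷ 60 = 21773 full seconds, remainder 4 frames.
21773 s = 6 h 2 min 53 s.
Timecode: 06:02:53:04.

06:02:53:04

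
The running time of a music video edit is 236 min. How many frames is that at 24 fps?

339840 frames

236 min = 14160 s.
Frames = 14160 × 24 = 339840.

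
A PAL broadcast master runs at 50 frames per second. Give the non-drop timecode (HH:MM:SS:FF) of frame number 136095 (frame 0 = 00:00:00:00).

00:45:21:45

136095 ÷ 50 = 2721 full seconds, remainder 45 frames.
2721 s = 0 h 45 min 21 s.
Timecode: 00:45:21:45.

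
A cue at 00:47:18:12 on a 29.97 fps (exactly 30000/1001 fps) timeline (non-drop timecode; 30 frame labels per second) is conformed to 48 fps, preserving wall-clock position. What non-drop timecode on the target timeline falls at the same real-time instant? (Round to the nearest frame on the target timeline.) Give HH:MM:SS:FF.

Source frame index: (0×3600 + 47×60 + 18) × 30 + 12 = 85152.
Real time: 85152 / (30000/1001) = 1775774/625 s.
Target frame: (1775774/625) × (48) = 85237152/625 ≈ 136379.443 → 136379.
At 48 labels/s: frame 136379 → 00:47:21:11.

00:47:21:11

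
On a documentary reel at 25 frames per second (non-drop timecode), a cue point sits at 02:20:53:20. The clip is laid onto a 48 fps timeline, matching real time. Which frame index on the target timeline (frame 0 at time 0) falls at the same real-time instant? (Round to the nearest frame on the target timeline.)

Source frame index: (2×3600 + 20×60 + 53) × 25 + 20 = 211345.
Real time: 211345 / (25) = 42269/5 s.
Target frame: (42269/5) × (48) = 2028912/5 ≈ 405782.400 → 405782.

frame 405782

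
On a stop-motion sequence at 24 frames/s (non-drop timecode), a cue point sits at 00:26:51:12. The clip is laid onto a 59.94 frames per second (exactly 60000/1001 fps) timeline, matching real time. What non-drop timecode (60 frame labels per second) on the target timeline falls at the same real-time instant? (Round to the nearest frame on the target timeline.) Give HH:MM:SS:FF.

00:26:49:53

Source frame index: (0×3600 + 26×60 + 51) × 24 + 12 = 38676.
Real time: 38676 / (24) = 3223/2 s.
Target frame: (3223/2) × (60000/1001) = 8790000/91 ≈ 96593.407 → 96593.
At 60 labels/s: frame 96593 → 00:26:49:53.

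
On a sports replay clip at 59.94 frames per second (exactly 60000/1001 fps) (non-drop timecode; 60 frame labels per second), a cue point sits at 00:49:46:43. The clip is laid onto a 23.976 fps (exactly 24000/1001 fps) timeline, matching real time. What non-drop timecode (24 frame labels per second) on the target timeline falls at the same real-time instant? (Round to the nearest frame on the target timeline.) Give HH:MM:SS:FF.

Source frame index: (0×3600 + 49×60 + 46) × 60 + 43 = 179203.
Real time: 179203 / (60000/1001) = 179382203/60000 s.
Target frame: (179382203/60000) × (24000/1001) = 358406/5 ≈ 71681.200 → 71681.
At 24 labels/s: frame 71681 → 00:49:46:17.

00:49:46:17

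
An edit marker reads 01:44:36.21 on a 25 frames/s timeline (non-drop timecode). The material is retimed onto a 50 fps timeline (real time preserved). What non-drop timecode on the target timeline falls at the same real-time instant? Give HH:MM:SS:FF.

Source frame index: (1×3600 + 44×60 + 36) × 25 + 21 = 156921.
Real time: 156921 / (25) = 156921/25 s.
Target frame: (156921/25) × (50) = 313842.
At 50 labels/s: frame 313842 → 01:44:36:42.

01:44:36:42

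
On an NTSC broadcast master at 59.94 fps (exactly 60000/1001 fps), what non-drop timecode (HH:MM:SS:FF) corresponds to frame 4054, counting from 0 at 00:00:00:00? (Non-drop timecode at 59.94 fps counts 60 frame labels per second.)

00:01:07:34

4054 ÷ 60 = 67 full seconds, remainder 34 frames.
67 s = 0 h 1 min 7 s.
Timecode: 00:01:07:34.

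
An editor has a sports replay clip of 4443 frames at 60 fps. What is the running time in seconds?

74.05 seconds

Running time = 4443 / (60) = 74.05 s.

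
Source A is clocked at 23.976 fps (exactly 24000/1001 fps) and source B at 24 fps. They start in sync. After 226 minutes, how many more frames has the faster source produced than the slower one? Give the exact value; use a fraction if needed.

325440/1001 frames

226 min = 13560 s.
A emits 24000/1001 × 13560 = 325440000/1001 frames; B emits 24 × 13560 = 325440.
Difference = 325440/1001 frames (≈ 325.1149); B is ahead of A.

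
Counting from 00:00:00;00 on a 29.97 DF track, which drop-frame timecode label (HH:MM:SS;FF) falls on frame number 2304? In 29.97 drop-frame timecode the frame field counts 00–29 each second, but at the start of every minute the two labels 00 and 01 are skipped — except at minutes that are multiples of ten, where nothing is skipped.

Each 10-minute DF block holds 10 × 60 × 30 − 9 × 2 = 17982 frames. 2304 ÷ 17982 → 0 full blocks, remainder 2304.
Within the partial block the first minute is 1800 frames and each further minute 1798, so 1 further minute boundary passed. Total skipped labels = 18 × 0 + 2 × 1 = 2.
Non-drop label index = 2304 + 2 = 2306; at 30 labels/s that is 00:01:16:26, i.e. DF 00:01:16;26.

00:01:16;26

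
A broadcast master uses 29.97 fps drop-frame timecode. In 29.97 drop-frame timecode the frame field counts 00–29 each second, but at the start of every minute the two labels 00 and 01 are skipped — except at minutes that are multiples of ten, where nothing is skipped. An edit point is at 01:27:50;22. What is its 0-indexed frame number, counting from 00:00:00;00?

157964

As if non-drop at 30 labels/s: (1 × 3600 + 27 × 60 + 50) × 30 + 22 = 158122.
Minute boundaries passed: 87; those not divisible by 10: 87 − 8 = 79; dropped labels = 2 × 79 = 158.
Actual frame index = 158122 − 158 = 157964.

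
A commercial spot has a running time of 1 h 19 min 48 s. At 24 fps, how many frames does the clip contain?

114912 frames

1 h 19 min 48 s = 4788 s.
Frames = 4788 × 24 = 114912.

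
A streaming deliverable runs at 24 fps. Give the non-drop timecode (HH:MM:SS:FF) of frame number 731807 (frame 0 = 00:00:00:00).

08:28:11:23

731807 ÷ 24 = 30491 full seconds, remainder 23 frames.
30491 s = 8 h 28 min 11 s.
Timecode: 08:28:11:23.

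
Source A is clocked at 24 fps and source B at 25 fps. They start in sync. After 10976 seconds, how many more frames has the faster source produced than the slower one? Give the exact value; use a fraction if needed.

A emits 24 × 10976 = 263424 frames; B emits 25 × 10976 = 274400.
Difference = 10976 frames; B is ahead of A.

10976 frames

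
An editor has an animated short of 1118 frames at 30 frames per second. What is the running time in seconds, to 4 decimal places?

Running time = 1118 × 1/30 = 559/15 s ≈ 37.2667 s.

37.2667 seconds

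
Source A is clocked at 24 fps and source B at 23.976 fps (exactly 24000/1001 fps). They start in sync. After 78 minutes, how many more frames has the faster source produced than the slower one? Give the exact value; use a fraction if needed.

8640/77 frames

78 min = 4680 s.
A emits 24 × 4680 = 112320 frames; B emits 24000/1001 × 4680 = 8640000/77.
Difference = 8640/77 frames (≈ 112.2078); B is behind A.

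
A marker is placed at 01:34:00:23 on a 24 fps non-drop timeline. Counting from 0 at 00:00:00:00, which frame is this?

Total seconds to the label: (1 × 3600 + 34 × 60 + 0) = 5640.
Frame index = 5640 × 24 + 23 = 135383.

frame 135383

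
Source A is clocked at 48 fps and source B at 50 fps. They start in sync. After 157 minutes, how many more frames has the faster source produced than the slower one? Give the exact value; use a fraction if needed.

157 min = 9420 s.
A emits 48 × 9420 = 452160 frames; B emits 50 × 9420 = 471000.
Difference = 18840 frames; B is ahead of A.

18840 frames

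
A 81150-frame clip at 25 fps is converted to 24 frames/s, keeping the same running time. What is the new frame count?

Target frames = source frames × (target rate / source rate) = 81150 × (24)/(25) = 81150 × 24/25 = 77904.

77904 frames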